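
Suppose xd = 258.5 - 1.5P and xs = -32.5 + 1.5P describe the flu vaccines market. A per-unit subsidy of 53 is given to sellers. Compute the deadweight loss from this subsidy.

Deadweight loss = 1053.375

Pre-subsidy: 258.5 - 1.5P = -32.5 + 1.5P gives P* = 97, x* = 113.
With the subsidy, sellers receive Ps = Pb + 53 for each unit, where Pb is the price buyers pay.
Supply in terms of Pb becomes xs = -32.5 + 1.5(Pb + 53) = 47 + 1.5Pb. Setting this equal to demand: 258.5 - 1.5Pb = 47 + 1.5Pb, so Pb = 70.5.
Sellers receive Ps = 70.5 + 53 = 123.5; x' = 258.5 − 1.5·70.5 = 152.75.
The subsidy expands output by 152.75 − 113 = 39.75 past the efficient level; on those units the gap between marginal cost and willingness to pay runs from 0 up to 53.
DWL = ½ × 53 × 39.75 = 1053.375.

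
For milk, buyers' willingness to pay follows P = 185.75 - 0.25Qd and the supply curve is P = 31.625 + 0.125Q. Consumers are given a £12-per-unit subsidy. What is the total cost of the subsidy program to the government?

Government cost = £5316

Pre-subsidy: 185.75 - 0.25Q = 31.625 + 0.125Q gives Q* = 411 and P* = 83.
With the rebate, buyers effectively pay Pb = Ps − 12, where Ps is the price sellers receive.
On the curves, Pb = 185.75 - 0.25Q and Ps = 31.625 + 0.125Q; the wedge Ps − Pb = 12 gives 31.625 + 0.125Q − (185.75 - 0.25Q) = 12, so Q' = 443.
Then Pb = 185.75 − 0.25·443 = 75 and Ps = 31.625 + 0.125·443 = 87.
Government outlay = subsidy × quantity = 12 × 443 = 5316.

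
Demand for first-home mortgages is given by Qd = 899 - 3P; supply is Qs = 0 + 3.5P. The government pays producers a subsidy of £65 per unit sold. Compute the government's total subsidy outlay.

Government cost = £38290

Pre-subsidy: 899 - 3P = 0 + 3.5P gives P* = 1798/13, Q* = 6293/13.
With the subsidy, sellers receive Ps = Pb + 65 for each unit, where Pb is the price buyers pay.
Supply in terms of Pb becomes Qs = 0 + 3.5(Pb + 65) = 227.5 + 3.5Pb. Setting this equal to demand: 899 - 3Pb = 227.5 + 3.5Pb, so Pb = 1343/13.
Sellers receive Ps = 1343/13 + 65 = 2188/13; Q' = 899 − 3·(1343/13) = 7658/13.
Government outlay = subsidy × quantity = 65 × 7658/13 = 38290.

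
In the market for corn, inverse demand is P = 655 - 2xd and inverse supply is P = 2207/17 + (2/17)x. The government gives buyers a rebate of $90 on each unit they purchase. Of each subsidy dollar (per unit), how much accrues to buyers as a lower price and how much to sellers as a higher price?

Pre-subsidy: 655 - 2x = 2207/17 + (2/17)x gives x* = 248 and P* = 159.
With the rebate, buyers effectively pay Pb = Ps − 90, where Ps is the price sellers receive.
On the curves, Pb = 655 - 2x and Ps = 2207/17 + (2/17)x; the wedge Ps − Pb = 90 gives 2207/17 + (2/17)x − (655 - 2x) = 90, so x' = 290.5.
Then Pb = 655 − 2·290.5 = 74 and Ps = 2207/17 + (2/17)·290.5 = 164.
Buyers' price falls by P* − Pb = 159 − 74 = 85; sellers' price rises by Ps − P* = 164 − 159 = 5.

Buyers gain $85 per unit; sellers gain $5 per unit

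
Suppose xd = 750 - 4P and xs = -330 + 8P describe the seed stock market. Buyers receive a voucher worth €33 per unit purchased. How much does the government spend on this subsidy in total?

Pre-subsidy: 750 - 4P = -330 + 8P gives P* = 90, x* = 390.
With the rebate, buyers effectively pay Pb = Ps − 33, where Ps is the price sellers receive.
Demand in terms of Ps becomes xd = 750 − 4(Ps − 33) = 882 - 4Ps. Setting this equal to supply: 882 - 4Ps = -330 + 8Ps, so Ps = 101.
Buyers pay Pb = 101 − 33 = 68; x' = -330 + 8·101 = 478.
Government outlay = subsidy × quantity = 33 × 478 = 15774.

Government cost = €15774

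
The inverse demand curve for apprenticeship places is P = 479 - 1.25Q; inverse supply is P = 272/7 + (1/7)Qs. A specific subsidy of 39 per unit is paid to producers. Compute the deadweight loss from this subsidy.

Pre-subsidy: 479 - 1.25Q = 272/7 + (1/7)Q gives Q* = 316 and P* = 84.
With the subsidy, sellers receive Ps = Pb + 39 for each unit, where Pb is the price buyers pay.
On the curves, Pb = 479 - 1.25Q and Ps = 272/7 + (1/7)Q; the wedge Ps − Pb = 39 gives 272/7 + (1/7)Q − (479 - 1.25Q) = 39, so Q' = 344.
Then Pb = 479 − 1.25·344 = 49 and Ps = 272/7 + (1/7)·344 = 88.
The subsidy expands output by 344 − 316 = 28 past the efficient level; on those units the gap between marginal cost and willingness to pay runs from 0 up to 39.
DWL = ½ × 39 × 28 = 546.

Deadweight loss = 546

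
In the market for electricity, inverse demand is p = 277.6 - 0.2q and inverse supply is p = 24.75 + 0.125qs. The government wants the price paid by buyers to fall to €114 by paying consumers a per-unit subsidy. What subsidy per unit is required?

At a buyer price of 114, quantity demanded is 1388 − 5·114 = 818.
Sellers supply 818 only when they receive ps = 24.75 + 0.125·818 = 127.
s = ps − pb = 127 − 114 = 13.

Required subsidy s = €13 per unit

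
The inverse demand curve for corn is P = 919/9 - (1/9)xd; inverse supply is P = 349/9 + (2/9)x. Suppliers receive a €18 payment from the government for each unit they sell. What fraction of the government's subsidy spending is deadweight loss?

DWL / government spending = 27/244

Pre-subsidy: 919/9 - (1/9)x = 349/9 + (2/9)x gives x* = 190 and P* = 81.
With the subsidy, sellers receive Ps = Pb + 18 for each unit, where Pb is the price buyers pay.
On the curves, Pb = 919/9 - (1/9)x and Ps = 349/9 + (2/9)x; the wedge Ps − Pb = 18 gives 349/9 + (2/9)x − (919/9 - (1/9)x) = 18, so x' = 244.
Then Pb = 919/9 − (1/9)·244 = 75 and Ps = 349/9 + (2/9)·244 = 93.
ΔCS = ½(190 + 244)(81 − 75) = 1302; ΔPS = ½(190 + 244)(93 − 81) = 2604.
Government spending = 18 × 244 = 4392.
DWL = ½ × 18 × (244 − 190) = 486; fraction = 486 / 4392 = 27/244.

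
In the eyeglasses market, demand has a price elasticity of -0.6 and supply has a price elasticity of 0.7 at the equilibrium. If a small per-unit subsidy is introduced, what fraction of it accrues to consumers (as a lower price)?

Consumer share = 7/13

For a small subsidy around the equilibrium, the benefit split depends on the relative slopes, which at a point are proportional to the elasticities.
Buyer share = εs/(εs + |εd|) = 0.7/(0.7 + 0.6) = 7/13; seller share = |εd|/(εs + |εd|) = 6/13.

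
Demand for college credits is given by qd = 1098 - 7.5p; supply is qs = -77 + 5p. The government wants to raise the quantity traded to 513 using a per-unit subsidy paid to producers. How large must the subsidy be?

Required subsidy s = 40 per unit

At q = 513, invert demand for the buyer price: pb = (1098 − 513)/7.5 = 78; invert supply for the seller price: ps = (513 − (-77))/5 = 118.
The subsidy must fill the gap: s = ps − pb = 118 − 78 = 40.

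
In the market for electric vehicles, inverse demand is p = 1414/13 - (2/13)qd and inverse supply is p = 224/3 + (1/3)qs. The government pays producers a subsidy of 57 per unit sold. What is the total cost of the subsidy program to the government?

Pre-subsidy: 1414/13 - (2/13)q = 224/3 + (1/3)q gives q* = 70 and p* = 98.
With the subsidy, sellers receive ps = pb + 57 for each unit, where pb is the price buyers pay.
On the curves, pb = 1414/13 - (2/13)q and ps = 224/3 + (1/3)q; the wedge ps − pb = 57 gives 224/3 + (1/3)q − (1414/13 - (2/13)q) = 57, so q' = 187.
Then pb = 1414/13 − (2/13)·187 = 80 and ps = 224/3 + (1/3)·187 = 137.
Government outlay = subsidy × quantity = 57 × 187 = 10659.

Government cost = 10659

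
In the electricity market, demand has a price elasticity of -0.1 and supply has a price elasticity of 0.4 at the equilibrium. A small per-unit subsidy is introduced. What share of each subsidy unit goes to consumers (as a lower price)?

Consumer share = 0.8

For a small subsidy around the equilibrium, the benefit split depends on the relative slopes, which at a point are proportional to the elasticities.
Buyer share = εs/(εs + |εd|) = 0.4/(0.4 + 0.1) = 0.8; seller share = |εd|/(εs + |εd|) = 0.2.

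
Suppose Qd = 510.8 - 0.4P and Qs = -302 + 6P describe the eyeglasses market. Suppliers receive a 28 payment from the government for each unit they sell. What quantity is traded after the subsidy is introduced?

Q' = 470.5

Pre-subsidy: 510.8 - 0.4P = -302 + 6P gives P* = 127, Q* = 460.
With the subsidy, sellers receive Ps = Pb + 28 for each unit, where Pb is the price buyers pay.
Supply in terms of Pb becomes Qs = -302 + 6(Pb + 28) = -134 + 6Pb. Setting this equal to demand: 510.8 - 0.4Pb = -134 + 6Pb, so Pb = 100.75.
Sellers receive Ps = 100.75 + 28 = 128.75; Q' = 510.8 − 0.4·100.75 = 470.5.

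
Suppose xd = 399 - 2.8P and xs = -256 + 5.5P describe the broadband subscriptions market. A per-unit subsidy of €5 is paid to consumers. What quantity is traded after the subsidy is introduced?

Pre-subsidy: 399 - 2.8P = -256 + 5.5P gives P* = 6550/83, x* = 14777/83.
With the rebate, buyers effectively pay Pb = Ps − 5, where Ps is the price sellers receive.
Demand in terms of Ps becomes xd = 399 − 2.8(Ps − 5) = 413 - 2.8Ps. Setting this equal to supply: 413 - 2.8Ps = -256 + 5.5Ps, so Ps = 6690/83.
Buyers pay Pb = 6690/83 − 5 = 6275/83; x' = -256 + 5.5·(6690/83) = 15547/83.

x' = 15547/83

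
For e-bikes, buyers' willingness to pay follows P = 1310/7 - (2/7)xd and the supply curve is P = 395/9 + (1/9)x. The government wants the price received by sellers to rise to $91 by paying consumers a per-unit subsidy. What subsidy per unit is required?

At a seller price of 91, quantity supplied is -395 + 9·91 = 424.
Buyers absorb 424 only when they pay Pb = 1310/7 − (2/7)·424 = 66.
s = Ps − Pb = 91 − 66 = 25.

Required subsidy s = $25 per unit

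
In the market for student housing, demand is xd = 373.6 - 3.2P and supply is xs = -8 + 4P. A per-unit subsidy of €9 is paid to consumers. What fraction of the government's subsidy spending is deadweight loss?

Pre-subsidy: 373.6 - 3.2P = -8 + 4P gives P* = 53, x* = 204.
With the rebate, buyers effectively pay Pb = Ps − 9, where Ps is the price sellers receive.
Demand in terms of Ps becomes xd = 373.6 − 3.2(Ps − 9) = 402.4 - 3.2Ps. Setting this equal to supply: 402.4 - 3.2Ps = -8 + 4Ps, so Ps = 57.
Buyers pay Pb = 57 − 9 = 48; x' = -8 + 4·57 = 220.
ΔCS = ½(204 + 220)(53 − 48) = 1060; ΔPS = ½(204 + 220)(57 − 53) = 848.
Government spending = 9 × 220 = 1980.
DWL = ½ × 9 × (220 − 204) = 72; fraction = 72 / 1980 = 2/55.

DWL / government spending = 2/55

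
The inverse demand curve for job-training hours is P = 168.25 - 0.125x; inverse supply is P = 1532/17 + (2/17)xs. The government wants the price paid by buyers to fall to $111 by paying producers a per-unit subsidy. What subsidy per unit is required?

Required subsidy s = $33 per unit

At a buyer price of 111, quantity demanded is 1346 − 8·111 = 458.
Sellers supply 458 only when they receive Ps = 1532/17 + (2/17)·458 = 144.
s = Ps − Pb = 144 − 111 = 33.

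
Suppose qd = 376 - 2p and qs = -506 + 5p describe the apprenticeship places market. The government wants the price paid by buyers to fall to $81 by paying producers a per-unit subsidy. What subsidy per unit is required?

At a buyer price of 81, quantity demanded is 376 − 2·81 = 214.
Sellers supply 214 only when they receive ps with -506 + 5·ps = 214, i.e. ps = 144.
s = ps − pb = 144 − 81 = 63.

Required subsidy s = $63 per unit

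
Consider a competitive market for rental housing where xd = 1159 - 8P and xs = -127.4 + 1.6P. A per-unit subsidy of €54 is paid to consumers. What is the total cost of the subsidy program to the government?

Pre-subsidy: 1159 - 8P = -127.4 + 1.6P gives P* = 134, x* = 87.
With the rebate, buyers effectively pay Pb = Ps − 54, where Ps is the price sellers receive.
Demand in terms of Ps becomes xd = 1159 − 8(Ps − 54) = 1591 - 8Ps. Setting this equal to supply: 1591 - 8Ps = -127.4 + 1.6Ps, so Ps = 179.
Buyers pay Pb = 179 − 54 = 125; x' = -127.4 + 1.6·179 = 159.
Government outlay = subsidy × quantity = 54 × 159 = 8586.

Government cost = €8586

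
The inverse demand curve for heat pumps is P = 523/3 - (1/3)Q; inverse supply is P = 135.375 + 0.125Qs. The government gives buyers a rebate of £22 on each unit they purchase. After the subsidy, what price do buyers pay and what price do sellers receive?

Pre-subsidy: 523/3 - (1/3)Q = 135.375 + 0.125Q gives Q* = 85 and P* = 146.
With the rebate, buyers effectively pay Pb = Ps − 22, where Ps is the price sellers receive.
On the curves, Pb = 523/3 - (1/3)Q and Ps = 135.375 + 0.125Q; the wedge Ps − Pb = 22 gives 135.375 + 0.125Q − (523/3 - (1/3)Q) = 22, so Q' = 133.
Then Pb = 523/3 − (1/3)·133 = 130 and Ps = 135.375 + 0.125·133 = 152.

Buyers pay £130; sellers receive £152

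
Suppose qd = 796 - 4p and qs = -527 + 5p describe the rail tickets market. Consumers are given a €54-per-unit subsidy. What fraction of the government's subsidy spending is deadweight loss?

Pre-subsidy: 796 - 4p = -527 + 5p gives p* = 147, q* = 208.
With the rebate, buyers effectively pay pb = ps − 54, where ps is the price sellers receive.
Demand in terms of ps becomes qd = 796 − 4(ps − 54) = 1012 - 4ps. Setting this equal to supply: 1012 - 4ps = -527 + 5ps, so ps = 171.
Buyers pay pb = 171 − 54 = 117; q' = -527 + 5·171 = 328.
ΔCS = ½(208 + 328)(147 − 117) = 8040; ΔPS = ½(208 + 328)(171 − 147) = 6432.
Government spending = 54 × 328 = 17712.
DWL = ½ × 54 × (328 − 208) = 3240; fraction = 3240 / 17712 = 15/82.

DWL / government spending = 15/82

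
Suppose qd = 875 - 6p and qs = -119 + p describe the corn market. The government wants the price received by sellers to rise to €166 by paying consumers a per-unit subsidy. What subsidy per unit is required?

At a seller price of 166, quantity supplied is -119 + 1·166 = 47.
Buyers absorb 47 only when they pay pb with 875 − 6·pb = 47, i.e. pb = 138.
s = ps − pb = 166 − 138 = 28.

Required subsidy s = €28 per unit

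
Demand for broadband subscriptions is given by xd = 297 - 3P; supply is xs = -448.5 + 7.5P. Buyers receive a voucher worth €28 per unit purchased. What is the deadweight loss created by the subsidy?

Pre-subsidy: 297 - 3P = -448.5 + 7.5P gives P* = 71, x* = 84.
With the rebate, buyers effectively pay Pb = Ps − 28, where Ps is the price sellers receive.
Demand in terms of Ps becomes xd = 297 − 3(Ps − 28) = 381 - 3Ps. Setting this equal to supply: 381 - 3Ps = -448.5 + 7.5Ps, so Ps = 79.
Buyers pay Pb = 79 − 28 = 51; x' = -448.5 + 7.5·79 = 144.
The subsidy expands output by 144 − 84 = 60 past the efficient level; on those units the gap between marginal cost and willingness to pay runs from 0 up to 28.
DWL = ½ × 28 × 60 = 840.

Deadweight loss = €840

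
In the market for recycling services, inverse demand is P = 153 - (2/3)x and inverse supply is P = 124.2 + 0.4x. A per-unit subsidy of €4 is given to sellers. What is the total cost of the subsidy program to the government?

Government cost = €123

Pre-subsidy: 153 - (2/3)x = 124.2 + 0.4x gives x* = 27 and P* = 135.
With the subsidy, sellers receive Ps = Pb + 4 for each unit, where Pb is the price buyers pay.
On the curves, Pb = 153 - (2/3)x and Ps = 124.2 + 0.4x; the wedge Ps − Pb = 4 gives 124.2 + 0.4x − (153 - (2/3)x) = 4, so x' = 30.75.
Then Pb = 153 − (2/3)·30.75 = 132.5 and Ps = 124.2 + 0.4·30.75 = 136.5.
Government outlay = subsidy × quantity = 4 × 30.75 = 123.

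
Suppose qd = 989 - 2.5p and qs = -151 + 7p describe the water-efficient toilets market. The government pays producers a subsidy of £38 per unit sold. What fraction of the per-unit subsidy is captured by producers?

Producer share = 5/19

Pre-subsidy: 989 - 2.5p = -151 + 7p gives p* = 120, q* = 689.
With the subsidy, sellers receive ps = pb + 38 for each unit, where pb is the price buyers pay.
Supply in terms of pb becomes qs = -151 + 7(pb + 38) = 115 + 7pb. Setting this equal to demand: 989 - 2.5pb = 115 + 7pb, so pb = 92.
Sellers receive ps = 92 + 38 = 130; q' = 989 − 2.5·92 = 759.
Buyers' price falls by p* − pb = 120 − 92 = 28; sellers' price rises by ps − p* = 130 − 120 = 10.
So producers capture 10/38 = 5/19 of each unit of subsidy.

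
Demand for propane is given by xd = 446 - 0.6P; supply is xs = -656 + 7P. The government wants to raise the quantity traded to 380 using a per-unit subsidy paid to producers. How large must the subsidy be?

Required subsidy s = 38 per unit

At x = 380, invert demand for the buyer price: Pb = (446 − 380)/0.6 = 110; invert supply for the seller price: Ps = (380 − (-656))/7 = 148.
The subsidy must fill the gap: s = Ps − Pb = 148 − 110 = 38.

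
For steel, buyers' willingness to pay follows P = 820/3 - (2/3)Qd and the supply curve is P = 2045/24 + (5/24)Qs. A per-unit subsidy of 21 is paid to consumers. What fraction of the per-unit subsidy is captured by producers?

Producer share = 5/21

Pre-subsidy: 820/3 - (2/3)Q = 2045/24 + (5/24)Q gives Q* = 215 and P* = 130.
With the rebate, buyers effectively pay Pb = Ps − 21, where Ps is the price sellers receive.
On the curves, Pb = 820/3 - (2/3)Q and Ps = 2045/24 + (5/24)Q; the wedge Ps − Pb = 21 gives 2045/24 + (5/24)Q − (820/3 - (2/3)Q) = 21, so Q' = 239.
Then Pb = 820/3 − (2/3)·239 = 114 and Ps = 2045/24 + (5/24)·239 = 135.
Buyers' price falls by P* − Pb = 130 − 114 = 16; sellers' price rises by Ps − P* = 135 − 130 = 5.
So producers capture 5/21 = 5/21 of each unit of subsidy.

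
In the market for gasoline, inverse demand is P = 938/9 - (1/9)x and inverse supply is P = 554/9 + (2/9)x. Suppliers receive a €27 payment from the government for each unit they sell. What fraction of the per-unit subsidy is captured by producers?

Pre-subsidy: 938/9 - (1/9)x = 554/9 + (2/9)x gives x* = 128 and P* = 90.
With the subsidy, sellers receive Ps = Pb + 27 for each unit, where Pb is the price buyers pay.
On the curves, Pb = 938/9 - (1/9)x and Ps = 554/9 + (2/9)x; the wedge Ps − Pb = 27 gives 554/9 + (2/9)x − (938/9 - (1/9)x) = 27, so x' = 209.
Then Pb = 938/9 − (1/9)·209 = 81 and Ps = 554/9 + (2/9)·209 = 108.
Buyers' price falls by P* − Pb = 90 − 81 = 9; sellers' price rises by Ps − P* = 108 − 90 = 18.
So producers capture 18/27 = 2/3 of each unit of subsidy.

Producer share = 2/3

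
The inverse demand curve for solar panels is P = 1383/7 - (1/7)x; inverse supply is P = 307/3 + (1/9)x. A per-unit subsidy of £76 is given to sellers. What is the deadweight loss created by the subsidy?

Deadweight loss = £11371.5

Pre-subsidy: 1383/7 - (1/7)x = 307/3 + (1/9)x gives x* = 375 and P* = 144.
With the subsidy, sellers receive Ps = Pb + 76 for each unit, where Pb is the price buyers pay.
On the curves, Pb = 1383/7 - (1/7)x and Ps = 307/3 + (1/9)x; the wedge Ps − Pb = 76 gives 307/3 + (1/9)x − (1383/7 - (1/7)x) = 76, so x' = 674.25.
Then Pb = 1383/7 − (1/7)·674.25 = 101.25 and Ps = 307/3 + (1/9)·674.25 = 177.25.
The subsidy expands output by 674.25 − 375 = 299.25 past the efficient level; on those units the gap between marginal cost and willingness to pay runs from 0 up to 76.
DWL = ½ × 76 × 299.25 = 11371.5.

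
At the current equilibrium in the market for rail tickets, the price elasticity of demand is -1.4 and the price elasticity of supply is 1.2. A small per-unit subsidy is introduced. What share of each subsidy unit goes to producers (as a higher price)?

For a small subsidy around the equilibrium, the benefit split depends on the relative slopes, which at a point are proportional to the elasticities.
Buyer share = εs/(εs + |εd|) = 1.2/(1.2 + 1.4) = 6/13; seller share = |εd|/(εs + |εd|) = 7/13.
So producers capture 7/13 of the subsidy.

Producer share = 7/13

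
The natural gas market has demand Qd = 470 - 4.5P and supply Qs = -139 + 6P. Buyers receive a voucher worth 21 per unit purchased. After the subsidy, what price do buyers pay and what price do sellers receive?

Pre-subsidy: 470 - 4.5P = -139 + 6P gives P* = 58, Q* = 209.
With the rebate, buyers effectively pay Pb = Ps − 21, where Ps is the price sellers receive.
Demand in terms of Ps becomes Qd = 470 − 4.5(Ps − 21) = 564.5 - 4.5Ps. Setting this equal to supply: 564.5 - 4.5Ps = -139 + 6Ps, so Ps = 67.
Buyers pay Pb = 67 − 21 = 46; Q' = -139 + 6·67 = 263.

Buyers pay 46; sellers receive 67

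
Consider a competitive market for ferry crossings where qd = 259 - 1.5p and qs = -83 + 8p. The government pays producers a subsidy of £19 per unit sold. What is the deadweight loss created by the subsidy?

Deadweight loss = £228

Pre-subsidy: 259 - 1.5p = -83 + 8p gives p* = 36, q* = 205.
With the subsidy, sellers receive ps = pb + 19 for each unit, where pb is the price buyers pay.
Supply in terms of pb becomes qs = -83 + 8(pb + 19) = 69 + 8pb. Setting this equal to demand: 259 - 1.5pb = 69 + 8pb, so pb = 20.
Sellers receive ps = 20 + 19 = 39; q' = 259 − 1.5·20 = 229.
The subsidy expands output by 229 − 205 = 24 past the efficient level; on those units the gap between marginal cost and willingness to pay runs from 0 up to 19.
DWL = ½ × 19 × 24 = 228.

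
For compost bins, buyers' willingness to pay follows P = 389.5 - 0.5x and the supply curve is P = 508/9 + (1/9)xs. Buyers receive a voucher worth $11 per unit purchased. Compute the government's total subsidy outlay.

Pre-subsidy: 389.5 - 0.5x = 508/9 + (1/9)x gives x* = 545 and P* = 117.
With the rebate, buyers effectively pay Pb = Ps − 11, where Ps is the price sellers receive.
On the curves, Pb = 389.5 - 0.5x and Ps = 508/9 + (1/9)x; the wedge Ps − Pb = 11 gives 508/9 + (1/9)x − (389.5 - 0.5x) = 11, so x' = 563.
Then Pb = 389.5 − 0.5·563 = 108 and Ps = 508/9 + (1/9)·563 = 119.
Government outlay = subsidy × quantity = 11 × 563 = 6193.

Government cost = $6193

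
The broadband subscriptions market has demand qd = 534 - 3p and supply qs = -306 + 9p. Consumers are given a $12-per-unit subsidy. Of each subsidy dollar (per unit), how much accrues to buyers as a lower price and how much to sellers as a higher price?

Pre-subsidy: 534 - 3p = -306 + 9p gives p* = 70, q* = 324.
With the rebate, buyers effectively pay pb = ps − 12, where ps is the price sellers receive.
Demand in terms of ps becomes qd = 534 − 3(ps − 12) = 570 - 3ps. Setting this equal to supply: 570 - 3ps = -306 + 9ps, so ps = 73.
Buyers pay pb = 73 − 12 = 61; q' = -306 + 9·73 = 351.
Buyers' price falls by p* − pb = 70 − 61 = 9; sellers' price rises by ps − p* = 73 − 70 = 3.

Buyers gain $9 per unit; sellers gain $3 per unit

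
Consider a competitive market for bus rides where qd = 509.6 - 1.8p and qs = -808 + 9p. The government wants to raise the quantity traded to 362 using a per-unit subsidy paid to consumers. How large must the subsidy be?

Required subsidy s = 48 per unit

At q = 362, invert demand for the buyer price: pb = (509.6 − 362)/1.8 = 82; invert supply for the seller price: ps = (362 − (-808))/9 = 130.
The subsidy must fill the gap: s = ps − pb = 130 − 82 = 48.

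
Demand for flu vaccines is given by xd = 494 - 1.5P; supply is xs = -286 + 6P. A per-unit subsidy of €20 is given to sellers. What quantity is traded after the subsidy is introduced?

Pre-subsidy: 494 - 1.5P = -286 + 6P gives P* = 104, x* = 338.
With the subsidy, sellers receive Ps = Pb + 20 for each unit, where Pb is the price buyers pay.
Supply in terms of Pb becomes xs = -286 + 6(Pb + 20) = -166 + 6Pb. Setting this equal to demand: 494 - 1.5Pb = -166 + 6Pb, so Pb = 88.
Sellers receive Ps = 88 + 20 = 108; x' = 494 − 1.5·88 = 362.

x' = 362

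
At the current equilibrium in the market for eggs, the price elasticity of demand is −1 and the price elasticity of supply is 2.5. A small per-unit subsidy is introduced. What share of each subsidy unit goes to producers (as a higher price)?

For a small subsidy around the equilibrium, the benefit split depends on the relative slopes, which at a point are proportional to the elasticities.
Buyer share = εs/(εs + |εd|) = 2.5/(2.5 + 1) = 5/7; seller share = |εd|/(εs + |εd|) = 2/7.
So producers capture 2/7 of the subsidy.

Producer share = 2/7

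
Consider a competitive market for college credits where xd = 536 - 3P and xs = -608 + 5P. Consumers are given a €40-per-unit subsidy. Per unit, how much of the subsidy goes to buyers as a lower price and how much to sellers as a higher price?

Buyers gain €25 per unit; sellers gain €15 per unit

Pre-subsidy: 536 - 3P = -608 + 5P gives P* = 143, x* = 107.
With the rebate, buyers effectively pay Pb = Ps − 40, where Ps is the price sellers receive.
Demand in terms of Ps becomes xd = 536 − 3(Ps − 40) = 656 - 3Ps. Setting this equal to supply: 656 - 3Ps = -608 + 5Ps, so Ps = 158.
Buyers pay Pb = 158 − 40 = 118; x' = -608 + 5·158 = 182.
Buyers' price falls by P* − Pb = 143 − 118 = 25; sellers' price rises by Ps − P* = 158 − 143 = 15.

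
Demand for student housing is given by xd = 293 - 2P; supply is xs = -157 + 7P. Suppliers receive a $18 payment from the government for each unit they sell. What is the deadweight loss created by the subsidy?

Pre-subsidy: 293 - 2P = -157 + 7P gives P* = 50, x* = 193.
With the subsidy, sellers receive Ps = Pb + 18 for each unit, where Pb is the price buyers pay.
Supply in terms of Pb becomes xs = -157 + 7(Pb + 18) = -31 + 7Pb. Setting this equal to demand: 293 - 2Pb = -31 + 7Pb, so Pb = 36.
Sellers receive Ps = 36 + 18 = 54; x' = 293 − 2·36 = 221.
The subsidy expands output by 221 − 193 = 28 past the efficient level; on those units the gap between marginal cost and willingness to pay runs from 0 up to 18.
DWL = ½ × 18 × 28 = 252.

Deadweight loss = $252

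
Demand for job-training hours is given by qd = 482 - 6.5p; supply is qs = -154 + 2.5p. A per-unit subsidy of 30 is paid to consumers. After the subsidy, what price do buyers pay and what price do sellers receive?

Buyers pay 187/3; sellers receive 277/3

Pre-subsidy: 482 - 6.5p = -154 + 2.5p gives p* = 212/3, q* = 68/3.
With the rebate, buyers effectively pay pb = ps − 30, where ps is the price sellers receive.
Demand in terms of ps becomes qd = 482 − 6.5(ps − 30) = 677 - 6.5ps. Setting this equal to supply: 677 - 6.5ps = -154 + 2.5ps, so ps = 277/3.
Buyers pay pb = 277/3 − 30 = 187/3; q' = -154 + 2.5·(277/3) = 461/6.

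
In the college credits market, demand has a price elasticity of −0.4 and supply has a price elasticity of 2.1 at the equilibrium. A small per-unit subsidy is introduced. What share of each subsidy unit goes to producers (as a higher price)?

Producer share = 0.16

For a small subsidy around the equilibrium, the benefit split depends on the relative slopes, which at a point are proportional to the elasticities.
Buyer share = εs/(εs + |εd|) = 2.1/(2.1 + 0.4) = 0.84; seller share = |εd|/(εs + |εd|) = 0.16.
So producers capture 0.16 of the subsidy.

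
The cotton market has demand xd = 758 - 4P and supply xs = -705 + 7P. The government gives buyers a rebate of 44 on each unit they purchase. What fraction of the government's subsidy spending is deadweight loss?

DWL / government spending = 28/169

Pre-subsidy: 758 - 4P = -705 + 7P gives P* = 133, x* = 226.
With the rebate, buyers effectively pay Pb = Ps − 44, where Ps is the price sellers receive.
Demand in terms of Ps becomes xd = 758 − 4(Ps − 44) = 934 - 4Ps. Setting this equal to supply: 934 - 4Ps = -705 + 7Ps, so Ps = 149.
Buyers pay Pb = 149 − 44 = 105; x' = -705 + 7·149 = 338.
ΔCS = ½(226 + 338)(133 − 105) = 7896; ΔPS = ½(226 + 338)(149 − 133) = 4512.
Government spending = 44 × 338 = 14872.
DWL = ½ × 44 × (338 − 226) = 2464; fraction = 2464 / 14872 = 28/169.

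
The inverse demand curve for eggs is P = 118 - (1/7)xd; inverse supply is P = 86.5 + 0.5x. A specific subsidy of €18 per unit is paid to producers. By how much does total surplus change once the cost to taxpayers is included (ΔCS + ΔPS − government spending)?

Pre-subsidy: 118 - (1/7)x = 86.5 + 0.5x gives x* = 49 and P* = 111.
With the subsidy, sellers receive Ps = Pb + 18 for each unit, where Pb is the price buyers pay.
On the curves, Pb = 118 - (1/7)x and Ps = 86.5 + 0.5x; the wedge Ps − Pb = 18 gives 86.5 + 0.5x − (118 - (1/7)x) = 18, so x' = 77.
Then Pb = 118 − (1/7)·77 = 107 and Ps = 86.5 + 0.5·77 = 125.
ΔCS = ½(49 + 77)(111 − 107) = 252; ΔPS = ½(49 + 77)(125 − 111) = 882.
Government spending = 18 × 77 = 1386.
Net change = 252 + 882 − 1386 = -252. The loss equals the DWL triangle ½·18·28.

Net change in total surplus = -€252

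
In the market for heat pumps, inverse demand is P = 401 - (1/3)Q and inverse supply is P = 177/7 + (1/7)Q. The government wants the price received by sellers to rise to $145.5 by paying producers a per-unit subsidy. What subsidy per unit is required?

Required subsidy s = $25 per unit

At a seller price of 145.5, quantity supplied is -177 + 7·145.5 = 841.5.
Buyers absorb 841.5 only when they pay Pb = 401 − (1/3)·841.5 = 120.5.
s = Ps − Pb = 145.5 − 120.5 = 25.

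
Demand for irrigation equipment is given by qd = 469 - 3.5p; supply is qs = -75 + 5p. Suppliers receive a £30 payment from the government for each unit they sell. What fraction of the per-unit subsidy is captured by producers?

Pre-subsidy: 469 - 3.5p = -75 + 5p gives p* = 64, q* = 245.
With the subsidy, sellers receive ps = pb + 30 for each unit, where pb is the price buyers pay.
Supply in terms of pb becomes qs = -75 + 5(pb + 30) = 75 + 5pb. Setting this equal to demand: 469 - 3.5pb = 75 + 5pb, so pb = 788/17.
Sellers receive ps = 788/17 + 30 = 1298/17; q' = 469 − 3.5·(788/17) = 5215/17.
Buyers' price falls by p* − pb = 64 − 788/17 = 300/17; sellers' price rises by ps − p* = 1298/17 − 64 = 210/17.
So producers capture (210/17)/30 = 7/17 of each unit of subsidy.

Producer share = 7/17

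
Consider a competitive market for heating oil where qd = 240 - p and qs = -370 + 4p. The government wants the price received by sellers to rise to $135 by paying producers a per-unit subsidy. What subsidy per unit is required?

Required subsidy s = $65 per unit

At a seller price of 135, quantity supplied is -370 + 4·135 = 170.
Buyers absorb 170 only when they pay pb with 240 − 1·pb = 170, i.e. pb = 70.
s = ps − pb = 135 − 70 = 65.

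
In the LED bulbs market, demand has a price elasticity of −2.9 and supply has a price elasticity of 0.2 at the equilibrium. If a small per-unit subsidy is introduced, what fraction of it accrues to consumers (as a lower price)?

Consumer share = 2/31

For a small subsidy around the equilibrium, the benefit split depends on the relative slopes, which at a point are proportional to the elasticities.
Buyer share = εs/(εs + |εd|) = 0.2/(0.2 + 2.9) = 2/31; seller share = |εd|/(εs + |εd|) = 29/31.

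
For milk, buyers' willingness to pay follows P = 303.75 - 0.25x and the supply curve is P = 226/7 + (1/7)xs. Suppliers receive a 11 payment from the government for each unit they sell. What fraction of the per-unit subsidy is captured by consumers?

Consumer share = 7/11

Pre-subsidy: 303.75 - 0.25x = 226/7 + (1/7)x gives x* = 691 and P* = 131.
With the subsidy, sellers receive Ps = Pb + 11 for each unit, where Pb is the price buyers pay.
On the curves, Pb = 303.75 - 0.25x and Ps = 226/7 + (1/7)x; the wedge Ps − Pb = 11 gives 226/7 + (1/7)x − (303.75 - 0.25x) = 11, so x' = 719.
Then Pb = 303.75 − 0.25·719 = 124 and Ps = 226/7 + (1/7)·719 = 135.
Buyers' price falls by P* − Pb = 131 − 124 = 7; sellers' price rises by Ps − P* = 135 − 131 = 4.
So consumers capture 7/11 = 7/11 of each unit of subsidy.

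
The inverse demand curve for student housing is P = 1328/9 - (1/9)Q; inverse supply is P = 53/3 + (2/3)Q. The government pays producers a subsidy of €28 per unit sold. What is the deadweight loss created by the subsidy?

Deadweight loss = €504

Pre-subsidy: 1328/9 - (1/9)Q = 53/3 + (2/3)Q gives Q* = 167 and P* = 129.
With the subsidy, sellers receive Ps = Pb + 28 for each unit, where Pb is the price buyers pay.
On the curves, Pb = 1328/9 - (1/9)Q and Ps = 53/3 + (2/3)Q; the wedge Ps − Pb = 28 gives 53/3 + (2/3)Q − (1328/9 - (1/9)Q) = 28, so Q' = 203.
Then Pb = 1328/9 − (1/9)·203 = 125 and Ps = 53/3 + (2/3)·203 = 153.
The subsidy expands output by 203 − 167 = 36 past the efficient level; on those units the gap between marginal cost and willingness to pay runs from 0 up to 28.
DWL = ½ × 28 × 36 = 504.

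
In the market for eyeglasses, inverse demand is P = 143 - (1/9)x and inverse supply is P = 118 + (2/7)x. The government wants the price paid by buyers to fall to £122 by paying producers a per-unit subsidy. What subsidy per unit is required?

Required subsidy s = £50 per unit

At a buyer price of 122, quantity demanded is 1287 − 9·122 = 189.
Sellers supply 189 only when they receive Ps = 118 + (2/7)·189 = 172.
s = Ps − Pb = 172 − 122 = 50.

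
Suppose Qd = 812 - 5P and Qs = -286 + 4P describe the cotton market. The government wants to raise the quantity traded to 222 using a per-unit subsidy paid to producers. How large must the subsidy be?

Required subsidy s = 9 per unit

At Q = 222, invert demand for the buyer price: Pb = (812 − 222)/5 = 118; invert supply for the seller price: Ps = (222 − (-286))/4 = 127.
The subsidy must fill the gap: s = Ps − Pb = 127 − 118 = 9.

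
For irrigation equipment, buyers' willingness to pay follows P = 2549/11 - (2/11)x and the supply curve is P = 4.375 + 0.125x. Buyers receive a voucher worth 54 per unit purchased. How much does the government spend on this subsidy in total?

Government cost = 49518

Pre-subsidy: 2549/11 - (2/11)x = 4.375 + 0.125x gives x* = 741 and P* = 97.
With the rebate, buyers effectively pay Pb = Ps − 54, where Ps is the price sellers receive.
On the curves, Pb = 2549/11 - (2/11)x and Ps = 4.375 + 0.125x; the wedge Ps − Pb = 54 gives 4.375 + 0.125x − (2549/11 - (2/11)x) = 54, so x' = 917.
Then Pb = 2549/11 − (2/11)·917 = 65 and Ps = 4.375 + 0.125·917 = 119.
Government outlay = subsidy × quantity = 54 × 917 = 49518.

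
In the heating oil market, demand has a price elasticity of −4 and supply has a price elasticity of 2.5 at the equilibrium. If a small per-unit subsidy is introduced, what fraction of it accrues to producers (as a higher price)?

Producer share = 8/13

For a small subsidy around the equilibrium, the benefit split depends on the relative slopes, which at a point are proportional to the elasticities.
Buyer share = εs/(εs + |εd|) = 2.5/(2.5 + 4) = 5/13; seller share = |εd|/(εs + |εd|) = 8/13.
So producers capture 8/13 of the subsidy.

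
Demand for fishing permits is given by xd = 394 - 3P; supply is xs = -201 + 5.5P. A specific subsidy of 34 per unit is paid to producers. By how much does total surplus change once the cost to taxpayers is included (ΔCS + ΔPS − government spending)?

Net change in total surplus = -1122

Pre-subsidy: 394 - 3P = -201 + 5.5P gives P* = 70, x* = 184.
With the subsidy, sellers receive Ps = Pb + 34 for each unit, where Pb is the price buyers pay.
Supply in terms of Pb becomes xs = -201 + 5.5(Pb + 34) = -14 + 5.5Pb. Setting this equal to demand: 394 - 3Pb = -14 + 5.5Pb, so Pb = 48.
Sellers receive Ps = 48 + 34 = 82; x' = 394 − 3·48 = 250.
ΔCS = ½(184 + 250)(70 − 48) = 4774; ΔPS = ½(184 + 250)(82 − 70) = 2604.
Government spending = 34 × 250 = 8500.
Net change = 4774 + 2604 − 8500 = -1122. The loss equals the DWL triangle ½·34·66.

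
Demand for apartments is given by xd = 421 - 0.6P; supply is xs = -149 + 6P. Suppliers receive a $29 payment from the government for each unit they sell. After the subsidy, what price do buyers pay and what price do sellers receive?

Buyers pay $60; sellers receive $89

Pre-subsidy: 421 - 0.6P = -149 + 6P gives P* = 950/11, x* = 4061/11.
With the subsidy, sellers receive Ps = Pb + 29 for each unit, where Pb is the price buyers pay.
Supply in terms of Pb becomes xs = -149 + 6(Pb + 29) = 25 + 6Pb. Setting this equal to demand: 421 - 0.6Pb = 25 + 6Pb, so Pb = 60.
Sellers receive Ps = 60 + 29 = 89; x' = 421 − 0.6·60 = 385.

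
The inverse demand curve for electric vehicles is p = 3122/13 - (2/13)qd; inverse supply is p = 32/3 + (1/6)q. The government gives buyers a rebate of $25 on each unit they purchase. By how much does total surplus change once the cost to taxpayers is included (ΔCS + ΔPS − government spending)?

Net change in total surplus = -$975

Pre-subsidy: 3122/13 - (2/13)q = 32/3 + (1/6)q gives q* = 716 and p* = 130.
With the rebate, buyers effectively pay pb = ps − 25, where ps is the price sellers receive.
On the curves, pb = 3122/13 - (2/13)q and ps = 32/3 + (1/6)q; the wedge ps − pb = 25 gives 32/3 + (1/6)q − (3122/13 - (2/13)q) = 25, so q' = 794.
Then pb = 3122/13 − (2/13)·794 = 118 and ps = 32/3 + (1/6)·794 = 143.
ΔCS = ½(716 + 794)(130 − 118) = 9060; ΔPS = ½(716 + 794)(143 − 130) = 9815.
Government spending = 25 × 794 = 19850.
Net change = 9060 + 9815 − 19850 = -975. The loss equals the DWL triangle ½·25·78.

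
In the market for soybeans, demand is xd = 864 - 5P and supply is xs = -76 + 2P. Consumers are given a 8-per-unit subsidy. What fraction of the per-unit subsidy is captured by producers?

Producer share = 5/7

Pre-subsidy: 864 - 5P = -76 + 2P gives P* = 940/7, x* = 1348/7.
With the rebate, buyers effectively pay Pb = Ps − 8, where Ps is the price sellers receive.
Demand in terms of Ps becomes xd = 864 − 5(Ps − 8) = 904 - 5Ps. Setting this equal to supply: 904 - 5Ps = -76 + 2Ps, so Ps = 140.
Buyers pay Pb = 140 − 8 = 132; x' = -76 + 2·140 = 204.
Buyers' price falls by P* − Pb = 940/7 − 132 = 16/7; sellers' price rises by Ps − P* = 140 − 940/7 = 40/7.
So producers capture (40/7)/8 = 5/7 of each unit of subsidy.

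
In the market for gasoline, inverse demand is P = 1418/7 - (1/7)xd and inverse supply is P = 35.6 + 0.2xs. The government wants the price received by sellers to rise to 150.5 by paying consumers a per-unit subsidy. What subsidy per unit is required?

At a seller price of 150.5, quantity supplied is -178 + 5·150.5 = 574.5.
Buyers absorb 574.5 only when they pay Pb = 1418/7 − (1/7)·574.5 = 120.5.
s = Ps − Pb = 150.5 − 120.5 = 30.

Required subsidy s = 30 per unit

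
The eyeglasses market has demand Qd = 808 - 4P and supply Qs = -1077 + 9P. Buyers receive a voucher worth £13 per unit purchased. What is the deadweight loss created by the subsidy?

Pre-subsidy: 808 - 4P = -1077 + 9P gives P* = 145, Q* = 228.
With the rebate, buyers effectively pay Pb = Ps − 13, where Ps is the price sellers receive.
Demand in terms of Ps becomes Qd = 808 − 4(Ps − 13) = 860 - 4Ps. Setting this equal to supply: 860 - 4Ps = -1077 + 9Ps, so Ps = 149.
Buyers pay Pb = 149 − 13 = 136; Q' = -1077 + 9·149 = 264.
The subsidy expands output by 264 − 228 = 36 past the efficient level; on those units the gap between marginal cost and willingness to pay runs from 0 up to 13.
DWL = ½ × 13 × 36 = 234.

Deadweight loss = £234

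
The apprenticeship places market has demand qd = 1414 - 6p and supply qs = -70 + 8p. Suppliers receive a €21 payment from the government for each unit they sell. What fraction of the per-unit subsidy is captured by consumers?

Consumer share = 4/7

Pre-subsidy: 1414 - 6p = -70 + 8p gives p* = 106, q* = 778.
With the subsidy, sellers receive ps = pb + 21 for each unit, where pb is the price buyers pay.
Supply in terms of pb becomes qs = -70 + 8(pb + 21) = 98 + 8pb. Setting this equal to demand: 1414 - 6pb = 98 + 8pb, so pb = 94.
Sellers receive ps = 94 + 21 = 115; q' = 1414 − 6·94 = 850.
Buyers' price falls by p* − pb = 106 − 94 = 12; sellers' price rises by ps − p* = 115 − 106 = 9.
So consumers capture 12/21 = 4/7 of each unit of subsidy.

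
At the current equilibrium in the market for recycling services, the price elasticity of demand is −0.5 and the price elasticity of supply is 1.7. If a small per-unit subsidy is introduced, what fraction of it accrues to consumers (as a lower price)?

Consumer share = 17/22

For a small subsidy around the equilibrium, the benefit split depends on the relative slopes, which at a point are proportional to the elasticities.
Buyer share = εs/(εs + |εd|) = 1.7/(1.7 + 0.5) = 17/22; seller share = |εd|/(εs + |εd|) = 5/22.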